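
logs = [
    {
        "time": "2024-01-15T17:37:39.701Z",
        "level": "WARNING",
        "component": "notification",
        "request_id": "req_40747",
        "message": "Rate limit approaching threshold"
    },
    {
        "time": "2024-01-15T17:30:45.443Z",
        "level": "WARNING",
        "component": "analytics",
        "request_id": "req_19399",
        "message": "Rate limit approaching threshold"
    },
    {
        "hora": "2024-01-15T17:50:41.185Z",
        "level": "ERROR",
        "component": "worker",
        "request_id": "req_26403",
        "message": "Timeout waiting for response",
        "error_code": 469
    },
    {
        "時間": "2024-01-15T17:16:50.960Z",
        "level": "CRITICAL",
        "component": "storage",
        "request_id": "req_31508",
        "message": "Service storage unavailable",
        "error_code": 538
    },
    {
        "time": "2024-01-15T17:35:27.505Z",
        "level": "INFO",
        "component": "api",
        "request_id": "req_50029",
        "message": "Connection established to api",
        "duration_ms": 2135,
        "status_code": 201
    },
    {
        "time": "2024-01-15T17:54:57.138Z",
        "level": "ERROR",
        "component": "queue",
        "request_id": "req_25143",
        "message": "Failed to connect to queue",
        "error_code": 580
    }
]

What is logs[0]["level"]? "WARNING"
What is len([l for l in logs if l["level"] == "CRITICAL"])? 1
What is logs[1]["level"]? "WARNING"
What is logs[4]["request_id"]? "req_50029"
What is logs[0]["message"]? "Rate limit approaching threshold"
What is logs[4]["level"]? "INFO"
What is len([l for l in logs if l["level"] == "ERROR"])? 2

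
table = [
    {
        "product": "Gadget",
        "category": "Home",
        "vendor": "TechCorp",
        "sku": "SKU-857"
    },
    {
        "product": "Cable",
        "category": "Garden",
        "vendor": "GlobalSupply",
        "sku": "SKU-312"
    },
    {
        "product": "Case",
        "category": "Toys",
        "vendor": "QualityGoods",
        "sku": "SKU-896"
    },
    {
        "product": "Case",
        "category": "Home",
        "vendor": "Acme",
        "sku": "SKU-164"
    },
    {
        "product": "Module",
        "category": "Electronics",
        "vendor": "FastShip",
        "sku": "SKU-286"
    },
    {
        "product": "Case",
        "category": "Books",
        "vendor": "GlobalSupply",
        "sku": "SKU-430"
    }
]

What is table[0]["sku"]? "SKU-857"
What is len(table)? 6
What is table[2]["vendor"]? "QualityGoods"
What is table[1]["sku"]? "SKU-312"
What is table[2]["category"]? "Toys"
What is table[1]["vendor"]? "GlobalSupply"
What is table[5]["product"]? "Case"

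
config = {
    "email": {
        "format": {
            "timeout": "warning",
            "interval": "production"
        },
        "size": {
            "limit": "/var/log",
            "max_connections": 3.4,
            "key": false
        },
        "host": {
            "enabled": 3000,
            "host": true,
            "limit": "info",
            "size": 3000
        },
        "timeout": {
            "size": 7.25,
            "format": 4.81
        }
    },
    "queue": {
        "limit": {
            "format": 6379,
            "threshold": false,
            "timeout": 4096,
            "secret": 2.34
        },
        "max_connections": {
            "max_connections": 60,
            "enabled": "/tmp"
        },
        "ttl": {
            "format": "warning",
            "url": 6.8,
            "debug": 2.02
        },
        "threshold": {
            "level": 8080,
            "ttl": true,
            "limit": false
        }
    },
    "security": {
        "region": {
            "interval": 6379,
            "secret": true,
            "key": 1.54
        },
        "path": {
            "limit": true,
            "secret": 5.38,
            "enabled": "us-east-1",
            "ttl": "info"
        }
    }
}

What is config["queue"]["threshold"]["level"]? 8080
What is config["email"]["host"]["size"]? 3000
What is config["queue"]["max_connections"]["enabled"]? "/tmp"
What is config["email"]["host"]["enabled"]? 3000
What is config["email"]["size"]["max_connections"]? 3.4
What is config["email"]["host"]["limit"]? "info"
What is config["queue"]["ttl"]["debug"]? 2.02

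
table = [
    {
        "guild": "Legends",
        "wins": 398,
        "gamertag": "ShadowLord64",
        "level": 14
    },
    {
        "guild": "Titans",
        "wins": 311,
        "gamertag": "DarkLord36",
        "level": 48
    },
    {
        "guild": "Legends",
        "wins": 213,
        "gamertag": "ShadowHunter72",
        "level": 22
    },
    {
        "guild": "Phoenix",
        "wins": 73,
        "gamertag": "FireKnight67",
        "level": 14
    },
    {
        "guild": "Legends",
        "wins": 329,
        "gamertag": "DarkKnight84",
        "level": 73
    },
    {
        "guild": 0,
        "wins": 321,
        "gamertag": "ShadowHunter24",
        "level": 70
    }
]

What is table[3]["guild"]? "Phoenix"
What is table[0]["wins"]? 398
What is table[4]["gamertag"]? "DarkKnight84"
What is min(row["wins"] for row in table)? 73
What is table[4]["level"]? 73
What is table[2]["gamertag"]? "ShadowHunter72"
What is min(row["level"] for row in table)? 14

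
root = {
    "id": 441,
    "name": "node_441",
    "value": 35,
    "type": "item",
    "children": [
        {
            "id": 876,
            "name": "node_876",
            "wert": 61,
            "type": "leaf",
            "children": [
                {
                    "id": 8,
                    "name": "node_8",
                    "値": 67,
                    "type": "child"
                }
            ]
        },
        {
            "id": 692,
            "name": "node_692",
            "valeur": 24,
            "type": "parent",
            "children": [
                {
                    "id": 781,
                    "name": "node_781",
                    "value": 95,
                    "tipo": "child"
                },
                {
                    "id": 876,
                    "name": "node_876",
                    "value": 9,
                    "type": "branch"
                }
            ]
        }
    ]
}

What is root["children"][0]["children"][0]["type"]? "child"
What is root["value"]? 35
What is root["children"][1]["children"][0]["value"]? 95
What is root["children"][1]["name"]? "node_692"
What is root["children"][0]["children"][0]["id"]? 8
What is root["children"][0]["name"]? "node_876"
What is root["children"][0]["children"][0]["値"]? 67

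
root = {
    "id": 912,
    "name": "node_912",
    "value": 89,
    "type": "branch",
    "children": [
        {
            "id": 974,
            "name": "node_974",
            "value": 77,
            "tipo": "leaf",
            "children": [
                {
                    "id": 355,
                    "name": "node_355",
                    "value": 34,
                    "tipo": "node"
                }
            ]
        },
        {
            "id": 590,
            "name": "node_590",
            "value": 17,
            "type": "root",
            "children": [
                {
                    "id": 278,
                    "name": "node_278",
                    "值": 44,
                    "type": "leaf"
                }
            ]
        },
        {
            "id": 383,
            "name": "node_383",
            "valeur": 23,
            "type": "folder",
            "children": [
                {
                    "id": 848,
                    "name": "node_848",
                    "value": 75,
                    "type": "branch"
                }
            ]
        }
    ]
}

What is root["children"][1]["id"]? 590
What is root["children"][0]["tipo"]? "leaf"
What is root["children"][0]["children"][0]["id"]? 355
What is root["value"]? 89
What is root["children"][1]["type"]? "root"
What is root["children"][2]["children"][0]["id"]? 848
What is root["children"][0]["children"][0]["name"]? "node_355"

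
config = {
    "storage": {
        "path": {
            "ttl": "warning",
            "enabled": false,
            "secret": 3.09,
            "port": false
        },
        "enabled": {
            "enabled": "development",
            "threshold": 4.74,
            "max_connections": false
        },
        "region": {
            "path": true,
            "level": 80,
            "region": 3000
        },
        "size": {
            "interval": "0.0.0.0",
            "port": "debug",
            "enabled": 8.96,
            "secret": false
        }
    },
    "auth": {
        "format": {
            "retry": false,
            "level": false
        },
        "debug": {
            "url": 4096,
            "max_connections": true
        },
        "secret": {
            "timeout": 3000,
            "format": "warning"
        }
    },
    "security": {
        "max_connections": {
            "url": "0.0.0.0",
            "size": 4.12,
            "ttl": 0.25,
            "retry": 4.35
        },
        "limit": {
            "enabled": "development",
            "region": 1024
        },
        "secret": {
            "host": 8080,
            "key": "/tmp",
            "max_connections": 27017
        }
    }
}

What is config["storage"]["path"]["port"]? False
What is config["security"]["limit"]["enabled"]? "development"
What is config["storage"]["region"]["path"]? True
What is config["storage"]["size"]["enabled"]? 8.96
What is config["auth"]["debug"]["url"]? 4096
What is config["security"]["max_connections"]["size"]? 4.12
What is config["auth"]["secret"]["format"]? "warning"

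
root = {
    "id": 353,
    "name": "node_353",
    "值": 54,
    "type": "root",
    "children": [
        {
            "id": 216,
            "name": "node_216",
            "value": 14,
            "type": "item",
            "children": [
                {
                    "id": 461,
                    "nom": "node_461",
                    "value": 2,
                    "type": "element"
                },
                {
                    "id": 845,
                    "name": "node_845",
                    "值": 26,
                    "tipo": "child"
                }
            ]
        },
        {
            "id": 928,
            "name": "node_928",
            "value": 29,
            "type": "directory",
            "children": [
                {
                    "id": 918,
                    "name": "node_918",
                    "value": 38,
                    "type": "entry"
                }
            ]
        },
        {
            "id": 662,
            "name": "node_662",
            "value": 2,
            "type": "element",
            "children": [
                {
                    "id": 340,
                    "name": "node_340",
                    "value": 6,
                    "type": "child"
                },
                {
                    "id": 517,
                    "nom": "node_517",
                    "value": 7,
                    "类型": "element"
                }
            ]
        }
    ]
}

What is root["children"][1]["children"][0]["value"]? 38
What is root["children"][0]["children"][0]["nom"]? "node_461"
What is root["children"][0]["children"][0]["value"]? 2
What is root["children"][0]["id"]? 216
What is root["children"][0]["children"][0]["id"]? 461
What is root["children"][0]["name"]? "node_216"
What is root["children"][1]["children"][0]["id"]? 918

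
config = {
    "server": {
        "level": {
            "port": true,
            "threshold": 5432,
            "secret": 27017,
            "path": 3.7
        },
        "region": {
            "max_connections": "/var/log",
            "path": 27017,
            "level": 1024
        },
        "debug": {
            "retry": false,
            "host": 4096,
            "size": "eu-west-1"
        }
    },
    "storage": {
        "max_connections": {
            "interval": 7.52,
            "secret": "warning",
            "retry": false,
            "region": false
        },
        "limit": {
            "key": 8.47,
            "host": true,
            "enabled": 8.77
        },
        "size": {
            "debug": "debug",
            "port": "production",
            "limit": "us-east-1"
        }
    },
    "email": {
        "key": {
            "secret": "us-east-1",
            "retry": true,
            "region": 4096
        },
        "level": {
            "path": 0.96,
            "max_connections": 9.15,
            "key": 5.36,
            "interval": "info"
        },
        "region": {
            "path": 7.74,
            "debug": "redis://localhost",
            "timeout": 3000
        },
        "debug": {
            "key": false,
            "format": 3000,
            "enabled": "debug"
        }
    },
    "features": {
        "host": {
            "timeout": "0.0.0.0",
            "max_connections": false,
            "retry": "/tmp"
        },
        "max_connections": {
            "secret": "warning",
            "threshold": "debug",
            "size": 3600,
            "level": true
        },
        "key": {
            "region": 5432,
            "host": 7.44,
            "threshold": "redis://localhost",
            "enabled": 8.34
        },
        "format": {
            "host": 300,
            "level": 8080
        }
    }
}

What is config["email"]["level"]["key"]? 5.36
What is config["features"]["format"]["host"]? 300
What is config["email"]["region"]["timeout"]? 3000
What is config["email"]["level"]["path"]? 0.96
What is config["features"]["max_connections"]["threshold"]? "debug"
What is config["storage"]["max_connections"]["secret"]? "warning"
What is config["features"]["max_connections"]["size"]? 3600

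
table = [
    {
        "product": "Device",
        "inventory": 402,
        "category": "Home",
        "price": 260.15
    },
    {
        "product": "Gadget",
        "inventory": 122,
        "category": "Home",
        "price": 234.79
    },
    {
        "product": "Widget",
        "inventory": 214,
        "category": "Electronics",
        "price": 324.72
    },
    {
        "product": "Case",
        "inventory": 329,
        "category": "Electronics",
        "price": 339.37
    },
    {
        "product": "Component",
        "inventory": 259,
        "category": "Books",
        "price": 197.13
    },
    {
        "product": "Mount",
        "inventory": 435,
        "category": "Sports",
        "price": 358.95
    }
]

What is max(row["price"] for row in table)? 358.95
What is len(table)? 6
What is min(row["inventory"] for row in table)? 122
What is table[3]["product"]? "Case"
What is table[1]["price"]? 234.79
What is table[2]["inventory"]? 214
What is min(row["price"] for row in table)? 197.13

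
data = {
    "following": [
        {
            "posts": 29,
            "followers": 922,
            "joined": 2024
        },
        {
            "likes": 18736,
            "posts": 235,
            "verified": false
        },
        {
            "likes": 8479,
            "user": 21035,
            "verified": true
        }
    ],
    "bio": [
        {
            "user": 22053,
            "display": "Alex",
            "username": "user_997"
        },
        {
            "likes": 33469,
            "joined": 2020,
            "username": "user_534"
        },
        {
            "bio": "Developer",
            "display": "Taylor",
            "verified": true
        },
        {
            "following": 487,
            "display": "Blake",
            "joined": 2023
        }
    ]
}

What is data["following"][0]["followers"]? 922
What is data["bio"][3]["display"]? "Blake"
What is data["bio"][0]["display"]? "Alex"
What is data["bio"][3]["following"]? 487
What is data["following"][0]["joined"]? 2024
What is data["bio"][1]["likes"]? 33469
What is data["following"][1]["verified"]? False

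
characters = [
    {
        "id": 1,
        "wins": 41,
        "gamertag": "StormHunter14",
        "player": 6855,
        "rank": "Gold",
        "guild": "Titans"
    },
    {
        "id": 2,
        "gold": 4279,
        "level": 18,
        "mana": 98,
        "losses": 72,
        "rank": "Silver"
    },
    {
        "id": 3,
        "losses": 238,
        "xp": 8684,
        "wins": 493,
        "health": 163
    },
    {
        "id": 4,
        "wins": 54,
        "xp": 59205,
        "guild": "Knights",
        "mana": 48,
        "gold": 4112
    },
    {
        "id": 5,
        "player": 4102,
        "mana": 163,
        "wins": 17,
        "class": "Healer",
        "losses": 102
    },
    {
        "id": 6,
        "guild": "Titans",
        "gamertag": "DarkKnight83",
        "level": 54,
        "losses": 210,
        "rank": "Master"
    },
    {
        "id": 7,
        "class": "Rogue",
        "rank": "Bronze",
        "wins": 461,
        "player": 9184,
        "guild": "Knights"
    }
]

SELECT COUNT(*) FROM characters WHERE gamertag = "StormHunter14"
1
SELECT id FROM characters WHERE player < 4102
[]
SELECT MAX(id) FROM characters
7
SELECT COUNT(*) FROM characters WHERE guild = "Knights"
2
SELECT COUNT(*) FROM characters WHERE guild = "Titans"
2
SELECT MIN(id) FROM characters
1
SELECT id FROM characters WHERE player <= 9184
[1, 5, 7]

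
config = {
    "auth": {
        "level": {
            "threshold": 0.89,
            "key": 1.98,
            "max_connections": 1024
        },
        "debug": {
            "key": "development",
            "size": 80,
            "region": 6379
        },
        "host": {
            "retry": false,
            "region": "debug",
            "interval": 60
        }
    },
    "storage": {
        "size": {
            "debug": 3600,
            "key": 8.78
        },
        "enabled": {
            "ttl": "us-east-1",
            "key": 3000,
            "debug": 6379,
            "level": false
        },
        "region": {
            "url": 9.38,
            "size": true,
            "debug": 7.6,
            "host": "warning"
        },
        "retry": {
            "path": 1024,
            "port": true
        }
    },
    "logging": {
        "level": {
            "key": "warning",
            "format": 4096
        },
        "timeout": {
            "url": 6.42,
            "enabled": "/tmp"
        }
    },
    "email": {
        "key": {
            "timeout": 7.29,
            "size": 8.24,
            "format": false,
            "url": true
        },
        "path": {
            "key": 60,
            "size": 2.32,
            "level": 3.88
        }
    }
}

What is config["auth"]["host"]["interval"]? 60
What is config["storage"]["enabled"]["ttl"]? "us-east-1"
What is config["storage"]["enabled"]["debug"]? 6379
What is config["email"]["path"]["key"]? 60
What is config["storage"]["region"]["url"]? 9.38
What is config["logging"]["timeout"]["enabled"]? "/tmp"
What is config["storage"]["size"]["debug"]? 3600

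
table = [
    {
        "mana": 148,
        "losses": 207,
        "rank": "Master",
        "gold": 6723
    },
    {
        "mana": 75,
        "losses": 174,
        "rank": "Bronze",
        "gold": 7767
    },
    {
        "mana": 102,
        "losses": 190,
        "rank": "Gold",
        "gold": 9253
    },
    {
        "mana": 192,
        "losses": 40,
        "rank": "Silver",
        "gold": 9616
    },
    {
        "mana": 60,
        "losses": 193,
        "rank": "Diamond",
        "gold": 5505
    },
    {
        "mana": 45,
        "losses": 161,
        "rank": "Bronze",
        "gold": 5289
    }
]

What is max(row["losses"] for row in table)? 207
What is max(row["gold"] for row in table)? 9616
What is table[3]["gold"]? 9616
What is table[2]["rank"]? "Gold"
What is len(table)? 6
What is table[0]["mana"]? 148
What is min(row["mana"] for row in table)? 45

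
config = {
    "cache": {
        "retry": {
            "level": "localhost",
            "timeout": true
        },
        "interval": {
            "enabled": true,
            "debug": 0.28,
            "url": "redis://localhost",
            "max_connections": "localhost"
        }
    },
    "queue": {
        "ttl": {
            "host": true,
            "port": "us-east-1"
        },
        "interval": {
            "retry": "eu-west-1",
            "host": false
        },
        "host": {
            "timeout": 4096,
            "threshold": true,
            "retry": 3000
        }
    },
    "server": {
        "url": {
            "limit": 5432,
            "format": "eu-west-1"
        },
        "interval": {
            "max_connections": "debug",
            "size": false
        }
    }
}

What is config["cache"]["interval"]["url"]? "redis://localhost"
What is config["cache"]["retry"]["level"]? "localhost"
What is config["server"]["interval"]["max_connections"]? "debug"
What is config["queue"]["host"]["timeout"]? 4096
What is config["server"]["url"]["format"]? "eu-west-1"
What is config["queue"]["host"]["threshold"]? True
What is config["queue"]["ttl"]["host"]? True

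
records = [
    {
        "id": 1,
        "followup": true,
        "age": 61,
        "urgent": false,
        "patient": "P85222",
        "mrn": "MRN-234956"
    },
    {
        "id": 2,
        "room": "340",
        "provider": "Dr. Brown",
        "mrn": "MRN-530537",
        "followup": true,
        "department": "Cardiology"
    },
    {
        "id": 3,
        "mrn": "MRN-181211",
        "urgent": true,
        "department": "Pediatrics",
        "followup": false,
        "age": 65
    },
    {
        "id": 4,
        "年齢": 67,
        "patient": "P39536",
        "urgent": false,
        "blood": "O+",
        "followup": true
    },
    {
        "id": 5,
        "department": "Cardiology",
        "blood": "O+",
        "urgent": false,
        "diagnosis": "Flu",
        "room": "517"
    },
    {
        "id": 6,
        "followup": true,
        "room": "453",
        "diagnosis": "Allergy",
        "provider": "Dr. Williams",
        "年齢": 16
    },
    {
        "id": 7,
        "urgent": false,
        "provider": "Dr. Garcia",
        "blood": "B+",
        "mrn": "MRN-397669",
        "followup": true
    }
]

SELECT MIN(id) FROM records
1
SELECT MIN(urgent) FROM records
False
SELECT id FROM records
[1, 2, 3, 4, 5, 6, 7]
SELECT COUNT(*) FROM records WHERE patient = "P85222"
1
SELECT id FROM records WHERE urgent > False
[3]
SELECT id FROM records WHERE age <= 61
[1]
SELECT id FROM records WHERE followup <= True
[1, 2, 3, 4, 6, 7]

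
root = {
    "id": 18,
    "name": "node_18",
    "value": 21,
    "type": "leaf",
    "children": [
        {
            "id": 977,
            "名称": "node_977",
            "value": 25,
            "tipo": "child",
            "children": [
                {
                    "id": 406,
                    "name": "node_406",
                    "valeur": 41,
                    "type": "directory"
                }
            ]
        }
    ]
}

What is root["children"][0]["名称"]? "node_977"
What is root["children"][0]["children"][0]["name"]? "node_406"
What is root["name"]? "node_18"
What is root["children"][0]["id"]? 977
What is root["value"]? 21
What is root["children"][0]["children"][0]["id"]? 406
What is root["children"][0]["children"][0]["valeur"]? 41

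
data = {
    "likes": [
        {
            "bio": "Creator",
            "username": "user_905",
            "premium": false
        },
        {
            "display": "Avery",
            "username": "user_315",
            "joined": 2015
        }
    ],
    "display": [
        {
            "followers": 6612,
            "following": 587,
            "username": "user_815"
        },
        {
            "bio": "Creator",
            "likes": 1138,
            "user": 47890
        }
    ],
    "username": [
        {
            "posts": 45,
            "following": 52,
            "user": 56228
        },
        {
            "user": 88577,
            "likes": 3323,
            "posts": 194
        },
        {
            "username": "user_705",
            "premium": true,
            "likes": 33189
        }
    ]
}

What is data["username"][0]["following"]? 52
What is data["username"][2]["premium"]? True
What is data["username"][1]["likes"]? 3323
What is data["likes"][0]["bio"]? "Creator"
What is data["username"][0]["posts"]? 45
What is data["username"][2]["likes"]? 33189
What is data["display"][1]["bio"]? "Creator"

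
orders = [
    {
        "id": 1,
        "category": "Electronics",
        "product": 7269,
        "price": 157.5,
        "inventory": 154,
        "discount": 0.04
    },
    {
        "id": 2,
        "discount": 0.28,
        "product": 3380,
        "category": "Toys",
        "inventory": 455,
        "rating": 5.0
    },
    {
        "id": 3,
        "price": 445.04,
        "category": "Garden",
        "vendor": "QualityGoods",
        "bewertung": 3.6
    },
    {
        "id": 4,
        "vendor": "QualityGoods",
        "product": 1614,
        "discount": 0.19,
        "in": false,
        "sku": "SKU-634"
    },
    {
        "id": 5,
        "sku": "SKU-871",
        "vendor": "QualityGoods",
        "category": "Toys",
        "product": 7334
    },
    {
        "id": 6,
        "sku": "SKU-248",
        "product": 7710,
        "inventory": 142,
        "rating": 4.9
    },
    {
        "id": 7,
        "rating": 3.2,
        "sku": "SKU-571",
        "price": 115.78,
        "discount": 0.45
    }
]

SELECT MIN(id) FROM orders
1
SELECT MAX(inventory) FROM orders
455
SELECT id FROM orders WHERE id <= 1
[1]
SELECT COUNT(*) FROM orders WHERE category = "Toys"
2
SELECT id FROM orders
[1, 2, 3, 4, 5, 6, 7]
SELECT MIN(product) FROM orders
1614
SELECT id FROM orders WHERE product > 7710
[]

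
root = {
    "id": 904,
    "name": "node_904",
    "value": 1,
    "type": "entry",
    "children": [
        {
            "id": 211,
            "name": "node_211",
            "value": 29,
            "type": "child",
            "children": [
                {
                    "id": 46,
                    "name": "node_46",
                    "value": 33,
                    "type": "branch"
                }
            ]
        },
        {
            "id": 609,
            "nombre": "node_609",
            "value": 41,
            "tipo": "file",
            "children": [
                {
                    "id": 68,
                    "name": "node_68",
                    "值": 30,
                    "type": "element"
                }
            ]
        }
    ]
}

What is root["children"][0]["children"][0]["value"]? 33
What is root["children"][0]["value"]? 29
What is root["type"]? "entry"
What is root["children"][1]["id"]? 609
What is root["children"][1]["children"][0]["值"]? 30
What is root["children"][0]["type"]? "child"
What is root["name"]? "node_904"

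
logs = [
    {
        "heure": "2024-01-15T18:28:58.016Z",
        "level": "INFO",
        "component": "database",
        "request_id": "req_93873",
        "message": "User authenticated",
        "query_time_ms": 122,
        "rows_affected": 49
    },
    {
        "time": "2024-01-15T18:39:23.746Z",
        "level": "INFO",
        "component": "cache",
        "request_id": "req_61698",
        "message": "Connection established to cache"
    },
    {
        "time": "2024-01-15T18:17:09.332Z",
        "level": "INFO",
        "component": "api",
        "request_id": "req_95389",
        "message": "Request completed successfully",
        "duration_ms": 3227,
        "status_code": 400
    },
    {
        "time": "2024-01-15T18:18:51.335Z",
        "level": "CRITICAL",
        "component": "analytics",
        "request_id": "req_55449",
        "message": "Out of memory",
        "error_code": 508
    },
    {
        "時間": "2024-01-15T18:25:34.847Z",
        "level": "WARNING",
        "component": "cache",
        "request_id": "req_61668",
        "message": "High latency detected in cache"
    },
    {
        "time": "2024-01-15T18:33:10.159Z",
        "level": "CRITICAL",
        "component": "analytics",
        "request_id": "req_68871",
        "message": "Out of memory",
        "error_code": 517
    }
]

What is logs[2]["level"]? "INFO"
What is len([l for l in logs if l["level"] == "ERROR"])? 0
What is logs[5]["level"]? "CRITICAL"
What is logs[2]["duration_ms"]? 3227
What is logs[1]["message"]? "Connection established to cache"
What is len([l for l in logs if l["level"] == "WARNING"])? 1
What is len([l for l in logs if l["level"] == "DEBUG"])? 0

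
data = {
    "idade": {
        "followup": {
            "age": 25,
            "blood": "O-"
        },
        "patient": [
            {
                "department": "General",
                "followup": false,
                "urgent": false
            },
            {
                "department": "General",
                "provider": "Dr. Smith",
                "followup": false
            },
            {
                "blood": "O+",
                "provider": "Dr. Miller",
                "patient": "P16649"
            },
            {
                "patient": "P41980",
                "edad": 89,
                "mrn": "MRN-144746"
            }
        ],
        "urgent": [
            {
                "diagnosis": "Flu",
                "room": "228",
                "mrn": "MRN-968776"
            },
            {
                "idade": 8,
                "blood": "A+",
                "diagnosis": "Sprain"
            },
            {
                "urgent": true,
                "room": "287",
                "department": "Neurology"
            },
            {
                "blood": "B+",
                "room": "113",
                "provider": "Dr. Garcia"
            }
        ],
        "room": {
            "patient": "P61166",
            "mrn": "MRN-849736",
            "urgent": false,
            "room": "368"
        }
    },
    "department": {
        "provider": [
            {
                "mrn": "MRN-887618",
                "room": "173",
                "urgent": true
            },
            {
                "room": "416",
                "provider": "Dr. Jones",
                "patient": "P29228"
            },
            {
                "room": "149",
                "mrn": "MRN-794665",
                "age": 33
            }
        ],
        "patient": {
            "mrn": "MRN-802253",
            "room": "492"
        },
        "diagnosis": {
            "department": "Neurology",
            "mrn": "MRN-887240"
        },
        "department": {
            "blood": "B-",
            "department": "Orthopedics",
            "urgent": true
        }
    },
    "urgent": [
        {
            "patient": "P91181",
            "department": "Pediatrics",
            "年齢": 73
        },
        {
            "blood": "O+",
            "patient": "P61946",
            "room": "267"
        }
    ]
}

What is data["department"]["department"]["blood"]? "B-"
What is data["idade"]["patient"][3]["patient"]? "P41980"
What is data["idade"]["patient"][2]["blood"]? "O+"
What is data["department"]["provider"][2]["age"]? 33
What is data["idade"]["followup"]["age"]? 25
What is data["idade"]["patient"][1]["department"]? "General"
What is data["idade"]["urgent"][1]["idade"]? 8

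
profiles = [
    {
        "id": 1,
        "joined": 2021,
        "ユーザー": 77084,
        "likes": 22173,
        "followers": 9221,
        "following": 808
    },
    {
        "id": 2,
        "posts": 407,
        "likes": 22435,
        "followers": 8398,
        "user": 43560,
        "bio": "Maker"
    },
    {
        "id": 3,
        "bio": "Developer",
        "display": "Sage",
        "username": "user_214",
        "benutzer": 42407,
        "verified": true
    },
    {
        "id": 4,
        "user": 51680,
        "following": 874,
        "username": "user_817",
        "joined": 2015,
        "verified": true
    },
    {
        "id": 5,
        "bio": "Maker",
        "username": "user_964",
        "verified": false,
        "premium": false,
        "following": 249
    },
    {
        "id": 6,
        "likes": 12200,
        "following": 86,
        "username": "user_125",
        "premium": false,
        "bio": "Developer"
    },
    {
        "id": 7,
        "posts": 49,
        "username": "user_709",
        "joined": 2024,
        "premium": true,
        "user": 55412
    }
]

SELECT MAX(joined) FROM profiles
2024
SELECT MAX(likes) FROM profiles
22435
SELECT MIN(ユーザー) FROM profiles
77084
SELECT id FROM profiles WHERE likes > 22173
[2]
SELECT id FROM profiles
[1, 2, 3, 4, 5, 6, 7]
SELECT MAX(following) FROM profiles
874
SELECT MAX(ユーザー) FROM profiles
77084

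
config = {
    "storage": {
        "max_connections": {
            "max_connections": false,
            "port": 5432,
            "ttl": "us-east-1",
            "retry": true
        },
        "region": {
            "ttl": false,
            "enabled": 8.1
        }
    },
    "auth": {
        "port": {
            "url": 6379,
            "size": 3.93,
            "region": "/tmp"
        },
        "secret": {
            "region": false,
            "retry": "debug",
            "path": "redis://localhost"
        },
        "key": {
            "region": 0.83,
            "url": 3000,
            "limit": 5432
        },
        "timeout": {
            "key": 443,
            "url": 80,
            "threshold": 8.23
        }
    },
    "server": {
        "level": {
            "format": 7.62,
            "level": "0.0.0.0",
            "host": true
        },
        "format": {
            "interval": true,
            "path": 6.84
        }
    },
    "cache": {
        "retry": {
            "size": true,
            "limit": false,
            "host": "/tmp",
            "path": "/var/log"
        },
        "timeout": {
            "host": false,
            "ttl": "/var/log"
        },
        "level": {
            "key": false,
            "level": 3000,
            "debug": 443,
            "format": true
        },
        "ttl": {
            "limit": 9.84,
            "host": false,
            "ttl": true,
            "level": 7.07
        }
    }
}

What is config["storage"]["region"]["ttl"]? False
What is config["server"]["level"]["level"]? "0.0.0.0"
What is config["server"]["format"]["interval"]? True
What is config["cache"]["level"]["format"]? True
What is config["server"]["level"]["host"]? True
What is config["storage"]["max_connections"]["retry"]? True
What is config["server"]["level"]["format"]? 7.62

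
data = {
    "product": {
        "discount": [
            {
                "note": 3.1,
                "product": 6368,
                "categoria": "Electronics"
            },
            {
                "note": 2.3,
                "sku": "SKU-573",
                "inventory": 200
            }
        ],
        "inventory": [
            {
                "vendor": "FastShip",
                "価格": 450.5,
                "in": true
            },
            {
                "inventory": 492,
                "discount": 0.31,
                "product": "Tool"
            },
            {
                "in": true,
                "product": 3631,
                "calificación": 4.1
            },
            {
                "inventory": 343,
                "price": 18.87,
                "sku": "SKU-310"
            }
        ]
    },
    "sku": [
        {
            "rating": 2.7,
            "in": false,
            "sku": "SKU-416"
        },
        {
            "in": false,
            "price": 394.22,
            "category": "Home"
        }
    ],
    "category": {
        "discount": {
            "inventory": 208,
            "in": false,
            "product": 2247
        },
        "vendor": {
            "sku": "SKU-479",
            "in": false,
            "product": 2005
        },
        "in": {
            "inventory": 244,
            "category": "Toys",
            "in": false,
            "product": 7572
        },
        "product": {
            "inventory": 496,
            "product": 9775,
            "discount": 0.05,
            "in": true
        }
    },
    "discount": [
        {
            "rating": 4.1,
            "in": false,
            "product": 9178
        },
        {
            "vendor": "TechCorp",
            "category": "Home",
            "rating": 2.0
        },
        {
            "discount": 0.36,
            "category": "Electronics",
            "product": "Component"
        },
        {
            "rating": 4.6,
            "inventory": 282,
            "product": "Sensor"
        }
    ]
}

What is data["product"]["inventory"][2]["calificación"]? 4.1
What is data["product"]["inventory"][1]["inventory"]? 492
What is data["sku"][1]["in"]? False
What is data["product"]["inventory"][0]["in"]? True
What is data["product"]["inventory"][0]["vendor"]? "FastShip"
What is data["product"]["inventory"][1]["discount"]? 0.31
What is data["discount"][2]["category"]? "Electronics"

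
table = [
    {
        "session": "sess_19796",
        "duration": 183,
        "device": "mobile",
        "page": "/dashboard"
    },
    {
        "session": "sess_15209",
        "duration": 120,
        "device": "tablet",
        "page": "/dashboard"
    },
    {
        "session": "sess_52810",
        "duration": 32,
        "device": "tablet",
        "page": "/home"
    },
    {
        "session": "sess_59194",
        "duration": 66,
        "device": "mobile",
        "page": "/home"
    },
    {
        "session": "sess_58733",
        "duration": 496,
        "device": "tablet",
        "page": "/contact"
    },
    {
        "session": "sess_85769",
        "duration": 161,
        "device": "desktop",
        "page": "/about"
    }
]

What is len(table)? 6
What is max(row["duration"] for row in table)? 496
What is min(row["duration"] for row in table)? 32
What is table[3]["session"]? "sess_59194"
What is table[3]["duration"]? 66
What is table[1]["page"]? "/dashboard"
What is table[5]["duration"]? 161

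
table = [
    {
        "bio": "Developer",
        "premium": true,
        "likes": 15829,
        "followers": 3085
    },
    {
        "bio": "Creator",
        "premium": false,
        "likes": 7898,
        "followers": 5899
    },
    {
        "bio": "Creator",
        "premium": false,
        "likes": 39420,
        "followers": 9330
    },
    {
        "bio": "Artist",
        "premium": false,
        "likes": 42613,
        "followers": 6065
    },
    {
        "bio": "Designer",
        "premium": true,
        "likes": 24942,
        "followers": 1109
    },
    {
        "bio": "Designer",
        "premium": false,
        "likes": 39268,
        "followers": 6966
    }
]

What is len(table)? 6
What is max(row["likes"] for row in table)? 42613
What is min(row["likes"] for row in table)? 7898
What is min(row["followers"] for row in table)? 1109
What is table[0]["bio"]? "Developer"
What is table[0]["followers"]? 3085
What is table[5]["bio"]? "Designer"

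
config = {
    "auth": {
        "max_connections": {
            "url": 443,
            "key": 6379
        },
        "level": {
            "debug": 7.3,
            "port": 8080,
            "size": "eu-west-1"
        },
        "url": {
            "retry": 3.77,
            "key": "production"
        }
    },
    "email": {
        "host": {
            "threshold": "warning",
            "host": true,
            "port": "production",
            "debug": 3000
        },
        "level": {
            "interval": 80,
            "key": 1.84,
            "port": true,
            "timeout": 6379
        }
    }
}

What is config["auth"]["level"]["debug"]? 7.3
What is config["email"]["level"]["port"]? True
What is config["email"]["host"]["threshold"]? "warning"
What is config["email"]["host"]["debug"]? 3000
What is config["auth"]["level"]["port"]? 8080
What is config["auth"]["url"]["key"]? "production"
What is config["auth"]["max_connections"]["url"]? 443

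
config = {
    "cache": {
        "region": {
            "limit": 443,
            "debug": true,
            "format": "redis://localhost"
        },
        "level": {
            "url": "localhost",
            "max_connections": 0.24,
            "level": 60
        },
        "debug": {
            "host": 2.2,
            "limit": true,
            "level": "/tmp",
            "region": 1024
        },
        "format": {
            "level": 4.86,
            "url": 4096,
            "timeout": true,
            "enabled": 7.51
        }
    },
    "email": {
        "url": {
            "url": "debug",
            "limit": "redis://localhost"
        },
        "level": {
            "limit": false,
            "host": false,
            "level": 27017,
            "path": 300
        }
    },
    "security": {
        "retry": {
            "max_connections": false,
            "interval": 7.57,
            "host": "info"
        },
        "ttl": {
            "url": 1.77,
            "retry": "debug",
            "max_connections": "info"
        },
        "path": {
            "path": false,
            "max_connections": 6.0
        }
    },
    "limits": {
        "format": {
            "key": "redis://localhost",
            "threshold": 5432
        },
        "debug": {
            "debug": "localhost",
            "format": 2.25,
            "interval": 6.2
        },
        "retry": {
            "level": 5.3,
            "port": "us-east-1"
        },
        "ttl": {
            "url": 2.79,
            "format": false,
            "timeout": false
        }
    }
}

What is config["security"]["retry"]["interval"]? 7.57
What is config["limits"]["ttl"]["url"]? 2.79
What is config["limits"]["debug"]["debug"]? "localhost"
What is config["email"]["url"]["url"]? "debug"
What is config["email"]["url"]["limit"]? "redis://localhost"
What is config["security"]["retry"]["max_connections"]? False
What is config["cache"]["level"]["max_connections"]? 0.24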